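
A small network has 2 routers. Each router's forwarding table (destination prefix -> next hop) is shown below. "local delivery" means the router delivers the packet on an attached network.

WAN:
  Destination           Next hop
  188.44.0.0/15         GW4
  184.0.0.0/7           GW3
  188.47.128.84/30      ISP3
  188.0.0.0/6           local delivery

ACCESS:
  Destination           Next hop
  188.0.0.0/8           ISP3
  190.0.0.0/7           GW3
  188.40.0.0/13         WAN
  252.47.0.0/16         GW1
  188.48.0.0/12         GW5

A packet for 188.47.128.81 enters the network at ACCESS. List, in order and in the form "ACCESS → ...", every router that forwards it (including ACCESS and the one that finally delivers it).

ACCESS → WAN

At ACCESS: longest match for 188.47.128.81 is 188.40.0.0/13 -> WAN
At WAN: longest match for 188.47.128.81 is 188.0.0.0/6 -> local delivery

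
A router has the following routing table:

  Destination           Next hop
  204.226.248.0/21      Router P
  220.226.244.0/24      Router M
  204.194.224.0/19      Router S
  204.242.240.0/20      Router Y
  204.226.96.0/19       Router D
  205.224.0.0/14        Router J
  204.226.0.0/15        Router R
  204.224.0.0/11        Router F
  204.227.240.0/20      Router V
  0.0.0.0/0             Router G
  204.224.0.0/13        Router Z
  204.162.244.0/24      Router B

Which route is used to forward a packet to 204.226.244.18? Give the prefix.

204.226.0.0/15

Entries matching 204.226.244.18:
  0.0.0.0/0 (default, matches everything)
  204.224.0.0/11 (204.224.0.0 - 204.255.255.255)
  204.224.0.0/13 (204.224.0.0 - 204.231.255.255)
  204.226.0.0/15 (204.226.0.0 - 204.227.255.255)
Most specific is 204.226.0.0/15.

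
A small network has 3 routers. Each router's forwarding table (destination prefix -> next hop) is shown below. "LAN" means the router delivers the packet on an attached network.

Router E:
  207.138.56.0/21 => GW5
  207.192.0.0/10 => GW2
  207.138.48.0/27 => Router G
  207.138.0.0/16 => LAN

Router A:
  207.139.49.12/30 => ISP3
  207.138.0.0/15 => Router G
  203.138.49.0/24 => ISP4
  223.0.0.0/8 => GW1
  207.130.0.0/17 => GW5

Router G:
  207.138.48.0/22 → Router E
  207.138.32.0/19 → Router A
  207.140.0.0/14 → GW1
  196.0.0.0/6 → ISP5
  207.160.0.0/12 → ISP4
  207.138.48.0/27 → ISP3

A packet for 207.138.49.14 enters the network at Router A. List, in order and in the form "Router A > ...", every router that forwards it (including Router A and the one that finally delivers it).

At Router A: longest match for 207.138.49.14 is 207.138.0.0/15 -> Router G
At Router G: longest match for 207.138.49.14 is 207.138.48.0/22 -> Router E
At Router E: longest match for 207.138.49.14 is 207.138.0.0/16 -> LAN

Router A > Router G > Router E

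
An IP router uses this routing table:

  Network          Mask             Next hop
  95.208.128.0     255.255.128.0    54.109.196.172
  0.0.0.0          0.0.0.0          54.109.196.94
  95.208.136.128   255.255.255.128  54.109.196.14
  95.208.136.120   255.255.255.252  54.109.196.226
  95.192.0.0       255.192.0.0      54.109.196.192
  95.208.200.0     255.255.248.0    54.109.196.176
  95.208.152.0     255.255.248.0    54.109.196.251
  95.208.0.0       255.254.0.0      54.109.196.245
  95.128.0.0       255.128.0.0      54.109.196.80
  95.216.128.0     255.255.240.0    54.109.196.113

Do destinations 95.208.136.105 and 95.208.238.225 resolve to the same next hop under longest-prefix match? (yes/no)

95.208.136.105: longest match 95.208.128.0/17 -> 54.109.196.172
95.208.238.225: longest match 95.208.128.0/17 -> 54.109.196.172

yes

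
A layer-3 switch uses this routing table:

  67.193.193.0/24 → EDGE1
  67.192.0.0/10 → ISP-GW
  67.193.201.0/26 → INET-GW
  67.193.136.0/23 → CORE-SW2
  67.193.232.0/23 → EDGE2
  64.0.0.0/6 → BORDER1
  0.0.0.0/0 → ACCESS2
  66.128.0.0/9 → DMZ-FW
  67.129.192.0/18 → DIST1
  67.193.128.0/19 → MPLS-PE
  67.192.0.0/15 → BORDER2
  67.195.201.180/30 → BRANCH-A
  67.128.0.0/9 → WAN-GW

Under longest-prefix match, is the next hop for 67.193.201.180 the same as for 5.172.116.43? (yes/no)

67.193.201.180: longest match 67.192.0.0/15 -> BORDER2
5.172.116.43: longest match 0.0.0.0/0 -> ACCESS2

no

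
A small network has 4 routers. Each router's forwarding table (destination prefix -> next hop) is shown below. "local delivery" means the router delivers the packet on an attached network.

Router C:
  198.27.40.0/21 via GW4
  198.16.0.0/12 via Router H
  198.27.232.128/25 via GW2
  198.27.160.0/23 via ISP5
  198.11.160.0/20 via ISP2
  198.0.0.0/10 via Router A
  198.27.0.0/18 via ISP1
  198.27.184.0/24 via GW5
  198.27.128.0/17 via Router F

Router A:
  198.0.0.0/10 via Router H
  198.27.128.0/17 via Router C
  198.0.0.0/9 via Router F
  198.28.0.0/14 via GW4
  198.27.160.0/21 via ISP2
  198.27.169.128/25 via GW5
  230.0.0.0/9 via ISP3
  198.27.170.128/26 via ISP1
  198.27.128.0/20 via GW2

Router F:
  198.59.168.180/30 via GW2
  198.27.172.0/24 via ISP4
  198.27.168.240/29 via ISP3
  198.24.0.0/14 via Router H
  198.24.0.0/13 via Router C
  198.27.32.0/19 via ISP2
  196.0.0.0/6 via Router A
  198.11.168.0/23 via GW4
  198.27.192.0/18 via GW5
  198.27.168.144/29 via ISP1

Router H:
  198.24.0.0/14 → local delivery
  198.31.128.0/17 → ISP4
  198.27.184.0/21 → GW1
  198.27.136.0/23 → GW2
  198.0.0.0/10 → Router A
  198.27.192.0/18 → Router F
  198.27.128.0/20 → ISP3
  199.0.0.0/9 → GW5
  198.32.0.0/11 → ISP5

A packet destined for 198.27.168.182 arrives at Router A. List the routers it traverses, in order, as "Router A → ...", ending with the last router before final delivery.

At Router A: longest match for 198.27.168.182 is 198.27.128.0/17 -> Router C
At Router C: longest match for 198.27.168.182 is 198.27.128.0/17 -> Router F
At Router F: longest match for 198.27.168.182 is 198.24.0.0/14 -> Router H
At Router H: longest match for 198.27.168.182 is 198.24.0.0/14 -> local delivery

Router A → Router C → Router F → Router H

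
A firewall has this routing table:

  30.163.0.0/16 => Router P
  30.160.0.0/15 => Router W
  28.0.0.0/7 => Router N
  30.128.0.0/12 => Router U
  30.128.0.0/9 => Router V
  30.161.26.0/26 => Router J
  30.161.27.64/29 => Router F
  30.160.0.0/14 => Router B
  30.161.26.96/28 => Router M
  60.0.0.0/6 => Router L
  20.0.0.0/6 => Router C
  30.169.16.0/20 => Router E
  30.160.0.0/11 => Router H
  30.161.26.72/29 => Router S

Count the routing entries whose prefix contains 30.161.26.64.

Prefixes containing 30.161.26.64:
  30.128.0.0/9 (30.128.0.0 - 30.255.255.255)
  30.160.0.0/11 (30.160.0.0 - 30.191.255.255)
  30.160.0.0/14 (30.160.0.0 - 30.163.255.255)
  30.160.0.0/15 (30.160.0.0 - 30.161.255.255)
Total matching entries: 4.

4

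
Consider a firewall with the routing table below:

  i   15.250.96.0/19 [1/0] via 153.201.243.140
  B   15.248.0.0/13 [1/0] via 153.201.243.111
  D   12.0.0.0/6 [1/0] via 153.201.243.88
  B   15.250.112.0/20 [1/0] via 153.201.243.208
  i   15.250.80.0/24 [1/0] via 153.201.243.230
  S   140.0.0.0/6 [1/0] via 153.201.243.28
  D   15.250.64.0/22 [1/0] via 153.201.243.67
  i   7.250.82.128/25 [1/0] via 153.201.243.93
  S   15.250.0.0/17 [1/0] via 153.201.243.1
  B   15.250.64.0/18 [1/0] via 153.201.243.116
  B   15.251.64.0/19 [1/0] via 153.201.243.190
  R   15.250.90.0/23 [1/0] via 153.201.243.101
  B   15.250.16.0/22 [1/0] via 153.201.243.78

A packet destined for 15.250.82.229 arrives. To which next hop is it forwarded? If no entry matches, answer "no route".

153.201.243.116

Routes whose prefix contains 15.250.82.229:
  12.0.0.0/6 (12.0.0.0 - 15.255.255.255) -> 153.201.243.88
  15.248.0.0/13 (15.248.0.0 - 15.255.255.255) -> 153.201.243.111
  15.250.0.0/17 (15.250.0.0 - 15.250.127.255) -> 153.201.243.1
  15.250.64.0/18 (15.250.64.0 - 15.250.127.255) -> 153.201.243.116
More-specific entries that do NOT match:
  7.250.82.128/25 (7.250.82.128 - 7.250.82.255) does not contain 15.250.82.229
  15.250.80.0/24 (15.250.80.0 - 15.250.80.255) does not contain 15.250.82.229
  15.250.90.0/23 (15.250.90.0 - 15.250.91.255) does not contain 15.250.82.229
  15.250.64.0/22 (15.250.64.0 - 15.250.67.255) does not contain 15.250.82.229
  15.250.16.0/22 (15.250.16.0 - 15.250.19.255) does not contain 15.250.82.229
  15.250.112.0/20 (15.250.112.0 - 15.250.127.255) does not contain 15.250.82.229
  15.250.96.0/19 (15.250.96.0 - 15.250.127.255) does not contain 15.250.82.229
  15.251.64.0/19 (15.251.64.0 - 15.251.95.255) does not contain 15.250.82.229
Longest matching prefix is /18 -> next hop 153.201.243.116.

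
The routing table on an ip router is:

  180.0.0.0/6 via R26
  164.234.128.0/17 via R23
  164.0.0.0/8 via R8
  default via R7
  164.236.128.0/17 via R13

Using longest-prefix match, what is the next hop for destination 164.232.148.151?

R8

Routes whose prefix contains 164.232.148.151:
  0.0.0.0/0 (default, matches everything) -> R7
  164.0.0.0/8 (164.0.0.0 - 164.255.255.255) -> R8
More-specific entries that do NOT match:
  164.234.128.0/17 (164.234.128.0 - 164.234.255.255) does not contain 164.232.148.151
  164.236.128.0/17 (164.236.128.0 - 164.236.255.255) does not contain 164.232.148.151
Longest matching prefix is /8 -> next hop R8.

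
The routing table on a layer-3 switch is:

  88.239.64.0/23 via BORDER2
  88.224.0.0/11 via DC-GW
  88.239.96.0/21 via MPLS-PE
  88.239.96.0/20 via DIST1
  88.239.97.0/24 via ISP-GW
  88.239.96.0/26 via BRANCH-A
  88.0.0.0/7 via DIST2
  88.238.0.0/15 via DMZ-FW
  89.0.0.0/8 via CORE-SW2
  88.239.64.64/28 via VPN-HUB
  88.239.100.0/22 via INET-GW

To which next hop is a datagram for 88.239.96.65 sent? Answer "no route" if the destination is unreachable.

Routes whose prefix contains 88.239.96.65:
  88.0.0.0/7 (88.0.0.0 - 89.255.255.255) -> DIST2
  88.224.0.0/11 (88.224.0.0 - 88.255.255.255) -> DC-GW
  88.238.0.0/15 (88.238.0.0 - 88.239.255.255) -> DMZ-FW
  88.239.96.0/20 (88.239.96.0 - 88.239.111.255) -> DIST1
  88.239.96.0/21 (88.239.96.0 - 88.239.103.255) -> MPLS-PE
More-specific entries that do NOT match:
  88.239.64.64/28 (88.239.64.64 - 88.239.64.79) does not contain 88.239.96.65
  88.239.96.0/26 (88.239.96.0 - 88.239.96.63) does not contain 88.239.96.65
  88.239.97.0/24 (88.239.97.0 - 88.239.97.255) does not contain 88.239.96.65
  88.239.64.0/23 (88.239.64.0 - 88.239.65.255) does not contain 88.239.96.65
  88.239.100.0/22 (88.239.100.0 - 88.239.103.255) does not contain 88.239.96.65
Longest matching prefix is /21 -> next hop MPLS-PE.

MPLS-PE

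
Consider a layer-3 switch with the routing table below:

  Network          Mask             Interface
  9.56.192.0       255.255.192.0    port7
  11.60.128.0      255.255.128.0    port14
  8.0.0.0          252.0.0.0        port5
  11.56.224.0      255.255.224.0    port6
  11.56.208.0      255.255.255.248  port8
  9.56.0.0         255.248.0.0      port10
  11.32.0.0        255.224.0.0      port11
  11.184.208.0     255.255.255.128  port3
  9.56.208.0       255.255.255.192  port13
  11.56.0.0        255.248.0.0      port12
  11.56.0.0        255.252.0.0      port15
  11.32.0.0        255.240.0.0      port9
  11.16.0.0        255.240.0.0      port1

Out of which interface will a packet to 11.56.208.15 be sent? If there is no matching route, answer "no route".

Routes whose prefix contains 11.56.208.15:
  8.0.0.0/6 (8.0.0.0 - 11.255.255.255) -> port5
  11.32.0.0/11 (11.32.0.0 - 11.63.255.255) -> port11
  11.56.0.0/13 (11.56.0.0 - 11.63.255.255) -> port12
  11.56.0.0/14 (11.56.0.0 - 11.59.255.255) -> port15
More-specific entries that do NOT match:
  11.56.208.0/29 (11.56.208.0 - 11.56.208.7) does not contain 11.56.208.15
  9.56.208.0/26 (9.56.208.0 - 9.56.208.63) does not contain 11.56.208.15
  11.184.208.0/25 (11.184.208.0 - 11.184.208.127) does not contain 11.56.208.15
  11.56.224.0/19 (11.56.224.0 - 11.56.255.255) does not contain 11.56.208.15
  9.56.192.0/18 (9.56.192.0 - 9.56.255.255) does not contain 11.56.208.15
  11.60.128.0/17 (11.60.128.0 - 11.60.255.255) does not contain 11.56.208.15
Longest matching prefix is /14 -> interface port15.

port15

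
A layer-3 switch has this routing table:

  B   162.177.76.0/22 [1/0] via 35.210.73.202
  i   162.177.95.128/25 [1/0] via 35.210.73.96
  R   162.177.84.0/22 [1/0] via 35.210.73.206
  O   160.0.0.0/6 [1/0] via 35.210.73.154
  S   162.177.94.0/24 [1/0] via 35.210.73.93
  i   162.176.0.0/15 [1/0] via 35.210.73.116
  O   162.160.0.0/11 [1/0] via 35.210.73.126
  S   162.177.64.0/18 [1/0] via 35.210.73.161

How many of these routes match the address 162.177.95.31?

4

Prefixes containing 162.177.95.31:
  160.0.0.0/6 (160.0.0.0 - 163.255.255.255)
  162.160.0.0/11 (162.160.0.0 - 162.191.255.255)
  162.176.0.0/15 (162.176.0.0 - 162.177.255.255)
  162.177.64.0/18 (162.177.64.0 - 162.177.127.255)
Total matching entries: 4.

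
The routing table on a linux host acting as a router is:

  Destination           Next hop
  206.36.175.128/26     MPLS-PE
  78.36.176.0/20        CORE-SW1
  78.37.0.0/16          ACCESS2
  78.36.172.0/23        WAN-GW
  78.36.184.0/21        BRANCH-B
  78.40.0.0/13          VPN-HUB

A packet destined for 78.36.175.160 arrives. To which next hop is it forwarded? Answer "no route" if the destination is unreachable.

no route

No entry's prefix contains 78.36.175.160; there is no default route.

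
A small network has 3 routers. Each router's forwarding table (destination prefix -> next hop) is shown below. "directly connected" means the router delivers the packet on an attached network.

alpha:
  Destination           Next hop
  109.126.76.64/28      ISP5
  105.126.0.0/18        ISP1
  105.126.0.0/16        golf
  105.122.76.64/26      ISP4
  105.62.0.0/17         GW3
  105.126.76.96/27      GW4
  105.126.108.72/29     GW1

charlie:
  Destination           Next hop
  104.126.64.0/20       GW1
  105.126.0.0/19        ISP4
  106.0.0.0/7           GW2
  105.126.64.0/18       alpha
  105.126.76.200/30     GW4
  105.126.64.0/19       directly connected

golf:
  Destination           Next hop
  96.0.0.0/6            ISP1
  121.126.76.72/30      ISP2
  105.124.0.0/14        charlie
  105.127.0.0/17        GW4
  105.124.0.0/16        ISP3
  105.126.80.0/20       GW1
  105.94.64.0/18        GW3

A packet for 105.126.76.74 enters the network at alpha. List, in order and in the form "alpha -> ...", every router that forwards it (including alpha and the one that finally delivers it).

At alpha: longest match for 105.126.76.74 is 105.126.0.0/16 -> golf
At golf: longest match for 105.126.76.74 is 105.124.0.0/14 -> charlie
At charlie: longest match for 105.126.76.74 is 105.126.64.0/19 -> directly connected

alpha -> golf -> charlie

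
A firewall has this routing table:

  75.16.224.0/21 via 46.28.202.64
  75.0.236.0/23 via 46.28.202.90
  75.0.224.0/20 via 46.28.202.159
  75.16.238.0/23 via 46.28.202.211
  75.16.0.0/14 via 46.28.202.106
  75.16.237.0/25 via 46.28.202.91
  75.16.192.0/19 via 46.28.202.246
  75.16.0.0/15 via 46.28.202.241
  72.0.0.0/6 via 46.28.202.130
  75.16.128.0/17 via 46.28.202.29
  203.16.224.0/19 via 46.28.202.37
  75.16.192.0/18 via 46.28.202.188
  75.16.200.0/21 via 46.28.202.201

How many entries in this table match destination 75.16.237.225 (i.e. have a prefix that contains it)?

5

Prefixes containing 75.16.237.225:
  72.0.0.0/6 (72.0.0.0 - 75.255.255.255)
  75.16.0.0/14 (75.16.0.0 - 75.19.255.255)
  75.16.0.0/15 (75.16.0.0 - 75.17.255.255)
  75.16.128.0/17 (75.16.128.0 - 75.16.255.255)
  75.16.192.0/18 (75.16.192.0 - 75.16.255.255)
Total matching entries: 5.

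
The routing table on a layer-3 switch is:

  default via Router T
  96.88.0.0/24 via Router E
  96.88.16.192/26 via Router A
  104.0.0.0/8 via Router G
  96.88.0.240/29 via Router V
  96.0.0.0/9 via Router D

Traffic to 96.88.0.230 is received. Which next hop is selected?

Routes whose prefix contains 96.88.0.230:
  0.0.0.0/0 (default, matches everything) -> Router T
  96.0.0.0/9 (96.0.0.0 - 96.127.255.255) -> Router D
  96.88.0.0/24 (96.88.0.0 - 96.88.0.255) -> Router E
More-specific entries that do NOT match:
  96.88.0.240/29 (96.88.0.240 - 96.88.0.247) does not contain 96.88.0.230
  96.88.16.192/26 (96.88.16.192 - 96.88.16.255) does not contain 96.88.0.230
Longest matching prefix is /24 -> next hop Router E.

Router E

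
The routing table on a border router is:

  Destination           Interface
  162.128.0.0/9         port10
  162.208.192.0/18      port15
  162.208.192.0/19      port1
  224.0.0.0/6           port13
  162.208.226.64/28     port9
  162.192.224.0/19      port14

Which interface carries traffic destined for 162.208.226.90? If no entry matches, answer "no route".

port15

Routes whose prefix contains 162.208.226.90:
  162.128.0.0/9 (162.128.0.0 - 162.255.255.255) -> port10
  162.208.192.0/18 (162.208.192.0 - 162.208.255.255) -> port15
More-specific entries that do NOT match:
  162.208.226.64/28 (162.208.226.64 - 162.208.226.79) does not contain 162.208.226.90
  162.208.192.0/19 (162.208.192.0 - 162.208.223.255) does not contain 162.208.226.90
  162.192.224.0/19 (162.192.224.0 - 162.192.255.255) does not contain 162.208.226.90
Longest matching prefix is /18 -> interface port15.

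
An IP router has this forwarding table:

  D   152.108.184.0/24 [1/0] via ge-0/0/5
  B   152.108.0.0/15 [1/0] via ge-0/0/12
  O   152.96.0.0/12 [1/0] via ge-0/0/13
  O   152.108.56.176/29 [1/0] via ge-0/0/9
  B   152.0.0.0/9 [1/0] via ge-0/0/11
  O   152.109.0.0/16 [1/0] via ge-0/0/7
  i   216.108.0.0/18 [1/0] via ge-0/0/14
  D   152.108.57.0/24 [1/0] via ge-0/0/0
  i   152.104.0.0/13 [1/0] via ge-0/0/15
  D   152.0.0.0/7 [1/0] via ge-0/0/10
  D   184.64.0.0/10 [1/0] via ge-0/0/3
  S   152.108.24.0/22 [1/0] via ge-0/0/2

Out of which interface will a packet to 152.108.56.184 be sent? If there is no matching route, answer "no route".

Routes whose prefix contains 152.108.56.184:
  152.0.0.0/7 (152.0.0.0 - 153.255.255.255) -> ge-0/0/10
  152.0.0.0/9 (152.0.0.0 - 152.127.255.255) -> ge-0/0/11
  152.96.0.0/12 (152.96.0.0 - 152.111.255.255) -> ge-0/0/13
  152.104.0.0/13 (152.104.0.0 - 152.111.255.255) -> ge-0/0/15
  152.108.0.0/15 (152.108.0.0 - 152.109.255.255) -> ge-0/0/12
More-specific entries that do NOT match:
  152.108.56.176/29 (152.108.56.176 - 152.108.56.183) does not contain 152.108.56.184
  152.108.184.0/24 (152.108.184.0 - 152.108.184.255) does not contain 152.108.56.184
  152.108.57.0/24 (152.108.57.0 - 152.108.57.255) does not contain 152.108.56.184
  152.108.24.0/22 (152.108.24.0 - 152.108.27.255) does not contain 152.108.56.184
  216.108.0.0/18 (216.108.0.0 - 216.108.63.255) does not contain 152.108.56.184
  152.109.0.0/16 (152.109.0.0 - 152.109.255.255) does not contain 152.108.56.184
Longest matching prefix is /15 -> interface ge-0/0/12.

ge-0/0/12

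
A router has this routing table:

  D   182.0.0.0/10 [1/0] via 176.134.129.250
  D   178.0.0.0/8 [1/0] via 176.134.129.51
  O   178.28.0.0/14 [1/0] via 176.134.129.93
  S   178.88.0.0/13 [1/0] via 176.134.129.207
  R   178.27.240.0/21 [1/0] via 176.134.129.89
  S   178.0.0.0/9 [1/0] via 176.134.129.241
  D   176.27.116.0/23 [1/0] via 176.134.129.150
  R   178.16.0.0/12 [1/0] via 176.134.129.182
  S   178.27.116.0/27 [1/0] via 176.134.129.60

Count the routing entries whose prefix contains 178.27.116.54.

3

Prefixes containing 178.27.116.54:
  178.0.0.0/8 (178.0.0.0 - 178.255.255.255)
  178.0.0.0/9 (178.0.0.0 - 178.127.255.255)
  178.16.0.0/12 (178.16.0.0 - 178.31.255.255)
Total matching entries: 3.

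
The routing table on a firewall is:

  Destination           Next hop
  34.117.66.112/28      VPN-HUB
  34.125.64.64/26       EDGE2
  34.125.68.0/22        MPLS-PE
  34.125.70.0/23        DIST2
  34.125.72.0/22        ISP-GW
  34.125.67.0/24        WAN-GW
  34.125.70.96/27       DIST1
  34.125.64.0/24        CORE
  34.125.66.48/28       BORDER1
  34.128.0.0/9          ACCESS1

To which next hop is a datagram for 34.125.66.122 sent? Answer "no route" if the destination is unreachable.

No entry's prefix contains 34.125.66.122; there is no default route.

no route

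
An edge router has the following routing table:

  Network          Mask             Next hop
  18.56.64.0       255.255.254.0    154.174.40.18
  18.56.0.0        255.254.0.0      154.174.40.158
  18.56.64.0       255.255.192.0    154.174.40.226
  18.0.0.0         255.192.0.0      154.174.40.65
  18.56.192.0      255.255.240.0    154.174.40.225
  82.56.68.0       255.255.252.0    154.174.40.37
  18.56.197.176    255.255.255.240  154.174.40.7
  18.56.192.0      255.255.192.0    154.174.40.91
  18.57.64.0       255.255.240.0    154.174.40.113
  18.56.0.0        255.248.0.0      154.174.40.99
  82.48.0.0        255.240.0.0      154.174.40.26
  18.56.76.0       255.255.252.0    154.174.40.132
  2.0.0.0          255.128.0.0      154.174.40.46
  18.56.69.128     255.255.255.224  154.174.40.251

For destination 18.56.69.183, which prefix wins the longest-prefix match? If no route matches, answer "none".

Entries matching 18.56.69.183:
  18.0.0.0/10 (18.0.0.0 - 18.63.255.255)
  18.56.0.0/13 (18.56.0.0 - 18.63.255.255)
  18.56.0.0/15 (18.56.0.0 - 18.57.255.255)
  18.56.64.0/18 (18.56.64.0 - 18.56.127.255)
Most specific is 18.56.64.0/18.

18.56.64.0/18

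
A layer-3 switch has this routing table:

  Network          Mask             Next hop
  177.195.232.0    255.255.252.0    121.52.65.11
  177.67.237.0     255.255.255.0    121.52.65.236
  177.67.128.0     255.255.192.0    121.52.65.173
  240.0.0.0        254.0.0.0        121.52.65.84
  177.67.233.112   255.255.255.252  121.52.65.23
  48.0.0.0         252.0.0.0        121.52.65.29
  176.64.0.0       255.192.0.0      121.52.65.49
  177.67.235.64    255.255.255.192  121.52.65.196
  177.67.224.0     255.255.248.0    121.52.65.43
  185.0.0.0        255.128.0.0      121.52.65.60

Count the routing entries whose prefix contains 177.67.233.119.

No listed prefix contains 177.67.233.119.
Total matching entries: 0.

0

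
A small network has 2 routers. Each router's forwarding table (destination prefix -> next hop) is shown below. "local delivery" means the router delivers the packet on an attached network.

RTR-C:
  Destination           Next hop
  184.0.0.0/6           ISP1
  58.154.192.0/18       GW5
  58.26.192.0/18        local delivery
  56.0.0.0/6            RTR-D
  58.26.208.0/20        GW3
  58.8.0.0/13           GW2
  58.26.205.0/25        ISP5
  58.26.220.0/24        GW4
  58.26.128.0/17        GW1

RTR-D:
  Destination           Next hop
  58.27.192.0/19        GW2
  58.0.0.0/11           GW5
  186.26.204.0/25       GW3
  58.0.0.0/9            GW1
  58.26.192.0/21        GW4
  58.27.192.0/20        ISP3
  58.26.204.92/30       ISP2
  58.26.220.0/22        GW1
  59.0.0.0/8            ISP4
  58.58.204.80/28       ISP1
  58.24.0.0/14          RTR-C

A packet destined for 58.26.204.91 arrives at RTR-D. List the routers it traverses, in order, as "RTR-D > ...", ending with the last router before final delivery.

RTR-D > RTR-C

At RTR-D: longest match for 58.26.204.91 is 58.24.0.0/14 -> RTR-C
At RTR-C: longest match for 58.26.204.91 is 58.26.192.0/18 -> local delivery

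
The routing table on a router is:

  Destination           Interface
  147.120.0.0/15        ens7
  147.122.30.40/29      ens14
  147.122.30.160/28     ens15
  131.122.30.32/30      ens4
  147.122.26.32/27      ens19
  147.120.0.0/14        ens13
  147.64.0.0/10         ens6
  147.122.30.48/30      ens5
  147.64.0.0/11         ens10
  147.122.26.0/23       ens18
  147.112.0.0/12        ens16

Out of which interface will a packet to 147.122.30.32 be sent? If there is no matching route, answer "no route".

ens13

Routes whose prefix contains 147.122.30.32:
  147.64.0.0/10 (147.64.0.0 - 147.127.255.255) -> ens6
  147.112.0.0/12 (147.112.0.0 - 147.127.255.255) -> ens16
  147.120.0.0/14 (147.120.0.0 - 147.123.255.255) -> ens13
More-specific entries that do NOT match:
  131.122.30.32/30 (131.122.30.32 - 131.122.30.35) does not contain 147.122.30.32
  147.122.30.48/30 (147.122.30.48 - 147.122.30.51) does not contain 147.122.30.32
  147.122.30.40/29 (147.122.30.40 - 147.122.30.47) does not contain 147.122.30.32
  147.122.30.160/28 (147.122.30.160 - 147.122.30.175) does not contain 147.122.30.32
  147.122.26.32/27 (147.122.26.32 - 147.122.26.63) does not contain 147.122.30.32
  147.122.26.0/23 (147.122.26.0 - 147.122.27.255) does not contain 147.122.30.32
  147.120.0.0/15 (147.120.0.0 - 147.121.255.255) does not contain 147.122.30.32
Longest matching prefix is /14 -> interface ens13.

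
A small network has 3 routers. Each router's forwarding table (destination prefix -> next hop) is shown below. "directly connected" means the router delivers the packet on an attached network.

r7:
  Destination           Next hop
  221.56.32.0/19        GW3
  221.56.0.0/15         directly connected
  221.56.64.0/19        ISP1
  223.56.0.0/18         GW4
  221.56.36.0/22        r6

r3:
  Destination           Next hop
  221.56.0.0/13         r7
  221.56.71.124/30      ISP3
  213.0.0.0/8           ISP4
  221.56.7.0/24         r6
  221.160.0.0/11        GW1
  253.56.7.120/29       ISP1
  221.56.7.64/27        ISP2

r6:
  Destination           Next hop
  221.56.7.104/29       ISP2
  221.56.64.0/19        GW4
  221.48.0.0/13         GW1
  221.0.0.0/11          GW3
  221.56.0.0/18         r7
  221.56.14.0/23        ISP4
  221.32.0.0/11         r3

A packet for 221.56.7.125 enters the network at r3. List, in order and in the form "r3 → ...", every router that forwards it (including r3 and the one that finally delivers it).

r3 → r6 → r7

At r3: longest match for 221.56.7.125 is 221.56.7.0/24 -> r6
At r6: longest match for 221.56.7.125 is 221.56.0.0/18 -> r7
At r7: longest match for 221.56.7.125 is 221.56.0.0/15 -> directly connected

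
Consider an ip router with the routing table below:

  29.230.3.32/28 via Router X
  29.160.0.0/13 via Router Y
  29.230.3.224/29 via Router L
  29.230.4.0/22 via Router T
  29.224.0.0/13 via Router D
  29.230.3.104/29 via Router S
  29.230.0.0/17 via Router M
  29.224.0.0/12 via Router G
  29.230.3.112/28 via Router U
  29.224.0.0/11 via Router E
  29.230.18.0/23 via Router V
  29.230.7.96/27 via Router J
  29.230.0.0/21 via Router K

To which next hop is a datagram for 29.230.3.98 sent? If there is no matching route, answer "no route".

Routes whose prefix contains 29.230.3.98:
  29.224.0.0/11 (29.224.0.0 - 29.255.255.255) -> Router E
  29.224.0.0/12 (29.224.0.0 - 29.239.255.255) -> Router G
  29.224.0.0/13 (29.224.0.0 - 29.231.255.255) -> Router D
  29.230.0.0/17 (29.230.0.0 - 29.230.127.255) -> Router M
  29.230.0.0/21 (29.230.0.0 - 29.230.7.255) -> Router K
More-specific entries that do NOT match:
  29.230.3.224/29 (29.230.3.224 - 29.230.3.231) does not contain 29.230.3.98
  29.230.3.104/29 (29.230.3.104 - 29.230.3.111) does not contain 29.230.3.98
  29.230.3.32/28 (29.230.3.32 - 29.230.3.47) does not contain 29.230.3.98
  29.230.3.112/28 (29.230.3.112 - 29.230.3.127) does not contain 29.230.3.98
  29.230.7.96/27 (29.230.7.96 - 29.230.7.127) does not contain 29.230.3.98
  29.230.18.0/23 (29.230.18.0 - 29.230.19.255) does not contain 29.230.3.98
  29.230.4.0/22 (29.230.4.0 - 29.230.7.255) does not contain 29.230.3.98
Longest matching prefix is /21 -> next hop Router K.

Router K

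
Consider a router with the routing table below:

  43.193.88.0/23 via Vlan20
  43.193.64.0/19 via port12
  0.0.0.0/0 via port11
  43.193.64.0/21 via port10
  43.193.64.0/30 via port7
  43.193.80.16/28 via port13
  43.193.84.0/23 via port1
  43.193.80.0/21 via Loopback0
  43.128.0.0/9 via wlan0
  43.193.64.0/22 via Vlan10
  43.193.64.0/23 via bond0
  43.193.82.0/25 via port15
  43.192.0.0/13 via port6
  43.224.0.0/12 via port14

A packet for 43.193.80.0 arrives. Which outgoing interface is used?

Routes whose prefix contains 43.193.80.0:
  0.0.0.0/0 (default, matches everything) -> port11
  43.128.0.0/9 (43.128.0.0 - 43.255.255.255) -> wlan0
  43.192.0.0/13 (43.192.0.0 - 43.199.255.255) -> port6
  43.193.64.0/19 (43.193.64.0 - 43.193.95.255) -> port12
  43.193.80.0/21 (43.193.80.0 - 43.193.87.255) -> Loopback0
More-specific entries that do NOT match:
  43.193.64.0/30 (43.193.64.0 - 43.193.64.3) does not contain 43.193.80.0
  43.193.80.16/28 (43.193.80.16 - 43.193.80.31) does not contain 43.193.80.0
  43.193.82.0/25 (43.193.82.0 - 43.193.82.127) does not contain 43.193.80.0
  43.193.88.0/23 (43.193.88.0 - 43.193.89.255) does not contain 43.193.80.0
  43.193.84.0/23 (43.193.84.0 - 43.193.85.255) does not contain 43.193.80.0
  43.193.64.0/23 (43.193.64.0 - 43.193.65.255) does not contain 43.193.80.0
  43.193.64.0/22 (43.193.64.0 - 43.193.67.255) does not contain 43.193.80.0
Longest matching prefix is /21 -> interface Loopback0.

Loopback0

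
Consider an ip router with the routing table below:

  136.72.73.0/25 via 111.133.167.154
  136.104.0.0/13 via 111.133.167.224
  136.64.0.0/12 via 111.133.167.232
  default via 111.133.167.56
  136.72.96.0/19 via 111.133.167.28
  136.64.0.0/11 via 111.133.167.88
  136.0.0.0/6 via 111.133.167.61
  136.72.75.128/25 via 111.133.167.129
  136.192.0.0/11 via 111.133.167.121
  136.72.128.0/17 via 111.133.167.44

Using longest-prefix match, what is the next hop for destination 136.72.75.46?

111.133.167.232

Routes whose prefix contains 136.72.75.46:
  0.0.0.0/0 (default, matches everything) -> 111.133.167.56
  136.0.0.0/6 (136.0.0.0 - 139.255.255.255) -> 111.133.167.61
  136.64.0.0/11 (136.64.0.0 - 136.95.255.255) -> 111.133.167.88
  136.64.0.0/12 (136.64.0.0 - 136.79.255.255) -> 111.133.167.232
More-specific entries that do NOT match:
  136.72.73.0/25 (136.72.73.0 - 136.72.73.127) does not contain 136.72.75.46
  136.72.75.128/25 (136.72.75.128 - 136.72.75.255) does not contain 136.72.75.46
  136.72.96.0/19 (136.72.96.0 - 136.72.127.255) does not contain 136.72.75.46
  136.72.128.0/17 (136.72.128.0 - 136.72.255.255) does not contain 136.72.75.46
  136.104.0.0/13 (136.104.0.0 - 136.111.255.255) does not contain 136.72.75.46
Longest matching prefix is /12 -> next hop 111.133.167.232.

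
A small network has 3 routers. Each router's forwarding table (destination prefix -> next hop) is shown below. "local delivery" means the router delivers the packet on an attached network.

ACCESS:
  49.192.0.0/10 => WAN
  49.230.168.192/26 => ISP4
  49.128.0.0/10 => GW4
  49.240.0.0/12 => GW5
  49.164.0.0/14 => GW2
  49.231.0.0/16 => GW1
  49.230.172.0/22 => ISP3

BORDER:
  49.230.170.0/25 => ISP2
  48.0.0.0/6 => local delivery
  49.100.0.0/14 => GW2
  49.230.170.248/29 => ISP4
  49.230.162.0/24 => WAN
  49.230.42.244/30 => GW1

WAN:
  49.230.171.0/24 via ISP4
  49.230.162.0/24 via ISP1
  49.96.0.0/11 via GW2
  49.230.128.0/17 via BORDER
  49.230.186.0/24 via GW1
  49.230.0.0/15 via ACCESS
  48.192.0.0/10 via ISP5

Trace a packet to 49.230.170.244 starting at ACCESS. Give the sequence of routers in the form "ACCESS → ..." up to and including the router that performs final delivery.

At ACCESS: longest match for 49.230.170.244 is 49.192.0.0/10 -> WAN
At WAN: longest match for 49.230.170.244 is 49.230.128.0/17 -> BORDER
At BORDER: longest match for 49.230.170.244 is 48.0.0.0/6 -> local delivery

ACCESS → WAN → BORDER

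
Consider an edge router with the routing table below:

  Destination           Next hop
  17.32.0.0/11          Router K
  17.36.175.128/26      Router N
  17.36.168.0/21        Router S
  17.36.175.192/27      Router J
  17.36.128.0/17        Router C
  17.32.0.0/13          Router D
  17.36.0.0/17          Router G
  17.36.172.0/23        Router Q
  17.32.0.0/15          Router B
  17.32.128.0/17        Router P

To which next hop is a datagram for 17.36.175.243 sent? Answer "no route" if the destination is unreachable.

Router S

Routes whose prefix contains 17.36.175.243:
  17.32.0.0/11 (17.32.0.0 - 17.63.255.255) -> Router K
  17.32.0.0/13 (17.32.0.0 - 17.39.255.255) -> Router D
  17.36.128.0/17 (17.36.128.0 - 17.36.255.255) -> Router C
  17.36.168.0/21 (17.36.168.0 - 17.36.175.255) -> Router S
More-specific entries that do NOT match:
  17.36.175.192/27 (17.36.175.192 - 17.36.175.223) does not contain 17.36.175.243
  17.36.175.128/26 (17.36.175.128 - 17.36.175.191) does not contain 17.36.175.243
  17.36.172.0/23 (17.36.172.0 - 17.36.173.255) does not contain 17.36.175.243
Longest matching prefix is /21 -> next hop Router S.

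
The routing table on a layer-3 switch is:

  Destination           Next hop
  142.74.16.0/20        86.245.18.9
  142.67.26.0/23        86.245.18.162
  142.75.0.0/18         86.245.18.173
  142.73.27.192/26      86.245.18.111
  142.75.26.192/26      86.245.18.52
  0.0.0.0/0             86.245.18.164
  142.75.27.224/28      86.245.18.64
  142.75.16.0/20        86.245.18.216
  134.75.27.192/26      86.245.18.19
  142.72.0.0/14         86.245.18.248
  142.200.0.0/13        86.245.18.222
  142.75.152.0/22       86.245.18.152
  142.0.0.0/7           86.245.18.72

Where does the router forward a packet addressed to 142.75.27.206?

86.245.18.216

Routes whose prefix contains 142.75.27.206:
  0.0.0.0/0 (default, matches everything) -> 86.245.18.164
  142.0.0.0/7 (142.0.0.0 - 143.255.255.255) -> 86.245.18.72
  142.72.0.0/14 (142.72.0.0 - 142.75.255.255) -> 86.245.18.248
  142.75.0.0/18 (142.75.0.0 - 142.75.63.255) -> 86.245.18.173
  142.75.16.0/20 (142.75.16.0 - 142.75.31.255) -> 86.245.18.216
More-specific entries that do NOT match:
  142.75.27.224/28 (142.75.27.224 - 142.75.27.239) does not contain 142.75.27.206
  142.73.27.192/26 (142.73.27.192 - 142.73.27.255) does not contain 142.75.27.206
  142.75.26.192/26 (142.75.26.192 - 142.75.26.255) does not contain 142.75.27.206
  134.75.27.192/26 (134.75.27.192 - 134.75.27.255) does not contain 142.75.27.206
  142.67.26.0/23 (142.67.26.0 - 142.67.27.255) does not contain 142.75.27.206
  142.75.152.0/22 (142.75.152.0 - 142.75.155.255) does not contain 142.75.27.206
Longest matching prefix is /20 -> next hop 86.245.18.216.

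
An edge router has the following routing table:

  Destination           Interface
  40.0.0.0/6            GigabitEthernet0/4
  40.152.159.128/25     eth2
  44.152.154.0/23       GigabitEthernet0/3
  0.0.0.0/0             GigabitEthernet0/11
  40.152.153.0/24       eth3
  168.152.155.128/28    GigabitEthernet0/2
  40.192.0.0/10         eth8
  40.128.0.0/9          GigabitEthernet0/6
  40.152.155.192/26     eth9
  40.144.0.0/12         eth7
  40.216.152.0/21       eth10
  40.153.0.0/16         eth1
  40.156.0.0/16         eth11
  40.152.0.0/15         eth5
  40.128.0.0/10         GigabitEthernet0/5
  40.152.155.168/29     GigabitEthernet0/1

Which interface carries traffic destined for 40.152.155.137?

eth5

Routes whose prefix contains 40.152.155.137:
  0.0.0.0/0 (default, matches everything) -> GigabitEthernet0/11
  40.0.0.0/6 (40.0.0.0 - 43.255.255.255) -> GigabitEthernet0/4
  40.128.0.0/9 (40.128.0.0 - 40.255.255.255) -> GigabitEthernet0/6
  40.128.0.0/10 (40.128.0.0 - 40.191.255.255) -> GigabitEthernet0/5
  40.144.0.0/12 (40.144.0.0 - 40.159.255.255) -> eth7
  40.152.0.0/15 (40.152.0.0 - 40.153.255.255) -> eth5
More-specific entries that do NOT match:
  40.152.155.168/29 (40.152.155.168 - 40.152.155.175) does not contain 40.152.155.137
  168.152.155.128/28 (168.152.155.128 - 168.152.155.143) does not contain 40.152.155.137
  40.152.155.192/26 (40.152.155.192 - 40.152.155.255) does not contain 40.152.155.137
  40.152.159.128/25 (40.152.159.128 - 40.152.159.255) does not contain 40.152.155.137
  40.152.153.0/24 (40.152.153.0 - 40.152.153.255) does not contain 40.152.155.137
  44.152.154.0/23 (44.152.154.0 - 44.152.155.255) does not contain 40.152.155.137
  40.216.152.0/21 (40.216.152.0 - 40.216.159.255) does not contain 40.152.155.137
  40.153.0.0/16 (40.153.0.0 - 40.153.255.255) does not contain 40.152.155.137
  40.156.0.0/16 (40.156.0.0 - 40.156.255.255) does not contain 40.152.155.137
Longest matching prefix is /15 -> interface eth5.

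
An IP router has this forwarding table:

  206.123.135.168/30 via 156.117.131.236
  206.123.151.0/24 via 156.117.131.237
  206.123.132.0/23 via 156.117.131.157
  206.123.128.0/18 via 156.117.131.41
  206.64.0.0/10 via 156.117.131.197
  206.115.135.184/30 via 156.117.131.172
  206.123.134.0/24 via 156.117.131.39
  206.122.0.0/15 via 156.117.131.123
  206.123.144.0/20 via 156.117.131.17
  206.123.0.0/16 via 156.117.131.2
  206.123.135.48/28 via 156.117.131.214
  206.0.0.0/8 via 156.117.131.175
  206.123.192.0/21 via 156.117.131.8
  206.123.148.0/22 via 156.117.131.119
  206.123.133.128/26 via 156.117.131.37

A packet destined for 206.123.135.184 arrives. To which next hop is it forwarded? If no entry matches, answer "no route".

Routes whose prefix contains 206.123.135.184:
  206.0.0.0/8 (206.0.0.0 - 206.255.255.255) -> 156.117.131.175
  206.64.0.0/10 (206.64.0.0 - 206.127.255.255) -> 156.117.131.197
  206.122.0.0/15 (206.122.0.0 - 206.123.255.255) -> 156.117.131.123
  206.123.0.0/16 (206.123.0.0 - 206.123.255.255) -> 156.117.131.2
  206.123.128.0/18 (206.123.128.0 - 206.123.191.255) -> 156.117.131.41
More-specific entries that do NOT match:
  206.123.135.168/30 (206.123.135.168 - 206.123.135.171) does not contain 206.123.135.184
  206.115.135.184/30 (206.115.135.184 - 206.115.135.187) does not contain 206.123.135.184
  206.123.135.48/28 (206.123.135.48 - 206.123.135.63) does not contain 206.123.135.184
  206.123.133.128/26 (206.123.133.128 - 206.123.133.191) does not contain 206.123.135.184
  206.123.151.0/24 (206.123.151.0 - 206.123.151.255) does not contain 206.123.135.184
  206.123.134.0/24 (206.123.134.0 - 206.123.134.255) does not contain 206.123.135.184
  206.123.132.0/23 (206.123.132.0 - 206.123.133.255) does not contain 206.123.135.184
  206.123.148.0/22 (206.123.148.0 - 206.123.151.255) does not contain 206.123.135.184
  206.123.192.0/21 (206.123.192.0 - 206.123.199.255) does not contain 206.123.135.184
  206.123.144.0/20 (206.123.144.0 - 206.123.159.255) does not contain 206.123.135.184
Longest matching prefix is /18 -> next hop 156.117.131.41.

156.117.131.41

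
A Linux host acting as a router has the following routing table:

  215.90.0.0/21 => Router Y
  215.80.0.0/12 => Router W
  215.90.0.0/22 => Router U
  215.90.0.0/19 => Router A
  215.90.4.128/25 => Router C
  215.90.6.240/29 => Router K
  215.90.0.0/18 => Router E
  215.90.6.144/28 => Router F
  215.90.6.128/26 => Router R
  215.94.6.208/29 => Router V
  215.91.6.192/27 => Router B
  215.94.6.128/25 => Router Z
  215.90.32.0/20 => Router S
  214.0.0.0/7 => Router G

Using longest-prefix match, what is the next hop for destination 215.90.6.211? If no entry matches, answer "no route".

Router Y

Routes whose prefix contains 215.90.6.211:
  214.0.0.0/7 (214.0.0.0 - 215.255.255.255) -> Router G
  215.80.0.0/12 (215.80.0.0 - 215.95.255.255) -> Router W
  215.90.0.0/18 (215.90.0.0 - 215.90.63.255) -> Router E
  215.90.0.0/19 (215.90.0.0 - 215.90.31.255) -> Router A
  215.90.0.0/21 (215.90.0.0 - 215.90.7.255) -> Router Y
More-specific entries that do NOT match:
  215.90.6.240/29 (215.90.6.240 - 215.90.6.247) does not contain 215.90.6.211
  215.94.6.208/29 (215.94.6.208 - 215.94.6.215) does not contain 215.90.6.211
  215.90.6.144/28 (215.90.6.144 - 215.90.6.159) does not contain 215.90.6.211
  215.91.6.192/27 (215.91.6.192 - 215.91.6.223) does not contain 215.90.6.211
  215.90.6.128/26 (215.90.6.128 - 215.90.6.191) does not contain 215.90.6.211
  215.90.4.128/25 (215.90.4.128 - 215.90.4.255) does not contain 215.90.6.211
  215.94.6.128/25 (215.94.6.128 - 215.94.6.255) does not contain 215.90.6.211
  215.90.0.0/22 (215.90.0.0 - 215.90.3.255) does not contain 215.90.6.211
Longest matching prefix is /21 -> next hop Router Y.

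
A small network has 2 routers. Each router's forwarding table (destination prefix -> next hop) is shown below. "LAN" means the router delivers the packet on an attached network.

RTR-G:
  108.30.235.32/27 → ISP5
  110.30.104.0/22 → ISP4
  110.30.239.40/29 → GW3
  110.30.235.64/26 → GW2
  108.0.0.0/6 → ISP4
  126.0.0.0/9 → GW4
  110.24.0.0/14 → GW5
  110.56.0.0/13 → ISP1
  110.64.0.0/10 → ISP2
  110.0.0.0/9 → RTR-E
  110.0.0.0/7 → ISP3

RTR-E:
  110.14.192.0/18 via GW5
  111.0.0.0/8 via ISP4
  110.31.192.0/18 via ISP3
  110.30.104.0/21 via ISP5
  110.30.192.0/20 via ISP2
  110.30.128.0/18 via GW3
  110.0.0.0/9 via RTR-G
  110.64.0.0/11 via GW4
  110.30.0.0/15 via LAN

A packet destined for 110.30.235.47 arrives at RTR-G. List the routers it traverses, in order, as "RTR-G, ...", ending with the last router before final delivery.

At RTR-G: longest match for 110.30.235.47 is 110.0.0.0/9 -> RTR-E
At RTR-E: longest match for 110.30.235.47 is 110.30.0.0/15 -> LAN

RTR-G, RTR-E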